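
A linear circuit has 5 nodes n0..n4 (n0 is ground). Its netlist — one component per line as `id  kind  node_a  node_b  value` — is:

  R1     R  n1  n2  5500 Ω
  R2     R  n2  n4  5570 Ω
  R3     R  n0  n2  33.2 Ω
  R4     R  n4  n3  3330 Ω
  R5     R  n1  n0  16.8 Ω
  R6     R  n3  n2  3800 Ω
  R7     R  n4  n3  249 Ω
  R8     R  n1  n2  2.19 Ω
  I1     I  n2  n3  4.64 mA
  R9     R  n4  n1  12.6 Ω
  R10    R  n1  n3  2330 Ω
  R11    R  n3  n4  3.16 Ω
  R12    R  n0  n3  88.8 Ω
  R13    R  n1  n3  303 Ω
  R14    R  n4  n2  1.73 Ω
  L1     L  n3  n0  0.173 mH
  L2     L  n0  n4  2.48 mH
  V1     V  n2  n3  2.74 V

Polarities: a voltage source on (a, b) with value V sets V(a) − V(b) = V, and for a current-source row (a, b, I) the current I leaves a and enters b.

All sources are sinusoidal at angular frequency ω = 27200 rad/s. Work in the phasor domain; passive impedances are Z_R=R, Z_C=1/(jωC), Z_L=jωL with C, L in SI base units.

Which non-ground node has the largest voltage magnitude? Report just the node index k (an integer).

Apply KCL at each of the 4 non-ground nodes and solve the resulting linear system.
Node n1: branches {R1, R5, R8, R9, R10, R13} → V_1 = 1.927-0.7060j
Node n2: branches {R1, R2, R3, R6, R8, I1, R14, V1} → V_2 = 2.293-0.7879j
Node n3: branches {R4, R6, R7, I1, R10, R11, R12, R13, L1, V1} → V_3 = -0.4472-0.7879j
Node n4: branches {R2, R4, R7, R9, R11, R14, L2} → V_4 = 1.376-0.7604j
Source currents: i(V1)=-0.7716+0.07703j

2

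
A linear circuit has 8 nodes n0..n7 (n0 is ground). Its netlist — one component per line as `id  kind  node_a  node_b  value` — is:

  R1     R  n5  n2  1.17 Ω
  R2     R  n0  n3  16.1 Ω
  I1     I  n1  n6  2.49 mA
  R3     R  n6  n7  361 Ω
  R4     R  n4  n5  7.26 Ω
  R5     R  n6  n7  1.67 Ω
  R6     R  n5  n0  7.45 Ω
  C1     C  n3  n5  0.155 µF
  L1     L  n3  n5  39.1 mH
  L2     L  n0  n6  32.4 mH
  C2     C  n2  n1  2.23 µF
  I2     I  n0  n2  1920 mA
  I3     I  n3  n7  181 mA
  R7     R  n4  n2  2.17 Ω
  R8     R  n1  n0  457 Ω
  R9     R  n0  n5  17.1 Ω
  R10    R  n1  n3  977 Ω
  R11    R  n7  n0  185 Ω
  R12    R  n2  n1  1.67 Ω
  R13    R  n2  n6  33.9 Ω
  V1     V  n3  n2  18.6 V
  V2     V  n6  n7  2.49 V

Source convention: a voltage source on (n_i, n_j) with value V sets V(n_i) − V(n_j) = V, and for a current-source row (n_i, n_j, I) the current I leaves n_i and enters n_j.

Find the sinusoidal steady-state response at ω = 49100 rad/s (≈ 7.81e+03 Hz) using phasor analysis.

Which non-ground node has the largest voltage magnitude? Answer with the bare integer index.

Apply KCL at each of the 7 non-ground nodes and solve the resulting linear system.
Node n1: branches {I1, C2, R8, R10, R12} → V_1 = 3.274-0.08186j
Node n2: branches {R1, C2, I2, R7, R12, R13, V1} → V_2 = 3.259-0.07939j
Node n3: branches {R2, C1, L1, I3, R10, V1} → V_3 = 21.86-0.07939j
Node n4: branches {R4, R7} → V_4 = 3.133-0.04926j
Node n5: branches {R1, R4, R6, C1, L1, R9} → V_5 = 2.715+0.05154j
Node n6: branches {I1, R3, R5, L2, R13, V2} → V_6 = 8.395+0.08410j
Node n7: branches {R3, R5, I3, R11, V2} → V_7 = 5.905+0.08410j
Source currents: i(V1)=-1.559-0.1308j, i(V2)=-1.647+0.0004546j

3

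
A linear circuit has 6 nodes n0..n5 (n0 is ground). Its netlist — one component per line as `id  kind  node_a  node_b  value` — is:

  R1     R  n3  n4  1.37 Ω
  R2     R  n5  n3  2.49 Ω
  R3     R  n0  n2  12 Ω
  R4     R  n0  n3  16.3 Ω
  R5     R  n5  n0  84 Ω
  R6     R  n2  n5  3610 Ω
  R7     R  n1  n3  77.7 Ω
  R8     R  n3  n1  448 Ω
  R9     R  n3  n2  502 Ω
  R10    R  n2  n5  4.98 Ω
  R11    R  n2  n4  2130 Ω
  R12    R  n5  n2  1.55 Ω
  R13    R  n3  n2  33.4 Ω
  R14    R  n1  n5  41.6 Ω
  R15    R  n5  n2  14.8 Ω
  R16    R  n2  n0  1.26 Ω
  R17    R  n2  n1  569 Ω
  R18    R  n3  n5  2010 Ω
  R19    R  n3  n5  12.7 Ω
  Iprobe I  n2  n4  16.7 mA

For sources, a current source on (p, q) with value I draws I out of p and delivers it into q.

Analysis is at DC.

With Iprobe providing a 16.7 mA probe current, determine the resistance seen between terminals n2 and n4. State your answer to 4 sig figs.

Element admittances at DC:
  Y(R1) = 0.7299 S between n3,n4
  Y(R2) = 0.4016 S between n5,n3
  Y(R3) = 0.08333 S between n0,n2
  Y(R4) = 0.06135 S between n0,n3
  Y(R5) = 0.01190 S between n5,n0
  Y(R6) = 0.0002770 S between n2,n5
  Y(R7) = 0.01287 S between n1,n3
  Y(R8) = 0.002232 S between n3,n1
  Y(R9) = 0.001992 S between n3,n2
  Y(R10) = 0.2008 S between n2,n5
  Y(R11) = 0.0004695 S between n2,n4
  Y(R12) = 0.6452 S between n5,n2
  Y(R13) = 0.02994 S between n3,n2
  Y(R14) = 0.02404 S between n1,n5
  Y(R15) = 0.06757 S between n5,n2
  Y(R16) = 0.7937 S between n2,n0
  Y(R17) = 0.001757 S between n2,n1
  Y(R18) = 0.0004975 S between n3,n5
  Y(R19) = 0.07874 S between n3,n5
  Iprobe: injects 0.0167 A into n4 (from n2)
Assemble and solve the 5×5 MNA system:
  V(n1)=0.02050  V(n2)=-0.002803  V(n3)=0.03787  V(n4)=0.06071  V(n5)=0.01128

R_eq = 3.803 Ω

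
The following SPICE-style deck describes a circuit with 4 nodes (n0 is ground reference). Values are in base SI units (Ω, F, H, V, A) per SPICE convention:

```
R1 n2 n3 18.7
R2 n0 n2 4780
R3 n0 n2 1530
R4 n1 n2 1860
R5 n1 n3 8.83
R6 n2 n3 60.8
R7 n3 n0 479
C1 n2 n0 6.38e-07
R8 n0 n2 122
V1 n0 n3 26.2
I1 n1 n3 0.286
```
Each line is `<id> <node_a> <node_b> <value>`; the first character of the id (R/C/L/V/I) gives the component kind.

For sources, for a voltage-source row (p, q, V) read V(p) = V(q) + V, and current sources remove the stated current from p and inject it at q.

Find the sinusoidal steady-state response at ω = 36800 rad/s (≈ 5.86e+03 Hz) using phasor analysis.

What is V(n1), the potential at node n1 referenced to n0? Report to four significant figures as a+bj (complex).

-28.69+0.02981j V

MNA unknowns: 3 node voltages V₁..V_3 plus 1 source current (V1)
R1: Y=0.05348+0.000j on G[2,3]
R2: Y=0.0002092+0.000j on G[0,2]
R3: Y=0.0006536+0.000j on G[0,2]
R4: Y=0.0005376+0.000j on G[1,2]
R5: Y=0.1133+0.000j on G[1,3]
R6: Y=0.01645+0.000j on G[2,3]
R7: Y=0.002088+0.000j on G[3,0]
C1: Y=0.000+0.02348j on G[2,0]
R8: Y=0.008197+0.000j on G[0,2]
V1: row V0−V3=26.2, i_V1 at 0,3
I1: z[1]−=0.286, z[3]+=0.286
solve → V1=-28.69+0.02981j, V2=-21.37+6.309j, V3=-26.20+0.000j
aux → i_V1=-0.3964-0.4446j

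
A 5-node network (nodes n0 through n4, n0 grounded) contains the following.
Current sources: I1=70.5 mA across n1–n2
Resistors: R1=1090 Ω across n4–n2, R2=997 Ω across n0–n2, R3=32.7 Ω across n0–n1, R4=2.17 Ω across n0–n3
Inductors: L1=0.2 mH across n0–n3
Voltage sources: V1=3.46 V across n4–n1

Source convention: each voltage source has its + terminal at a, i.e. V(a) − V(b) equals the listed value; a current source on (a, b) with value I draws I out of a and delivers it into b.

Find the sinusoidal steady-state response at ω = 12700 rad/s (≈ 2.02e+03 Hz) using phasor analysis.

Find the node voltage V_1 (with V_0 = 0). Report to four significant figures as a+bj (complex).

Element admittances at ω=12700 rad/s:
  I1: injects 0.0705 A into n2 (from n1)
  Y(R1) = 0.0009174+0.000j S between n4,n2
  Y(R2) = 0.001003+0.000j S between n0,n2
  Y(L1) = 0.000-0.3937j S between n0,n3
  Y(R3) = 0.03058+0.000j S between n0,n1
  Y(R4) = 0.4608+0.000j S between n0,n3
  V1: constraint V(n4)−V(n1) = 3.46
Assemble and solve the 5×5 MNA system:
  V(n1)=-1.239+0.000j  V(n2)=37.77+0.000j  V(n3)=0.000+0.000j  V(n4)=2.221+0.000j
  i(V1)=0.03261+0.000j

-1.239+0.000j V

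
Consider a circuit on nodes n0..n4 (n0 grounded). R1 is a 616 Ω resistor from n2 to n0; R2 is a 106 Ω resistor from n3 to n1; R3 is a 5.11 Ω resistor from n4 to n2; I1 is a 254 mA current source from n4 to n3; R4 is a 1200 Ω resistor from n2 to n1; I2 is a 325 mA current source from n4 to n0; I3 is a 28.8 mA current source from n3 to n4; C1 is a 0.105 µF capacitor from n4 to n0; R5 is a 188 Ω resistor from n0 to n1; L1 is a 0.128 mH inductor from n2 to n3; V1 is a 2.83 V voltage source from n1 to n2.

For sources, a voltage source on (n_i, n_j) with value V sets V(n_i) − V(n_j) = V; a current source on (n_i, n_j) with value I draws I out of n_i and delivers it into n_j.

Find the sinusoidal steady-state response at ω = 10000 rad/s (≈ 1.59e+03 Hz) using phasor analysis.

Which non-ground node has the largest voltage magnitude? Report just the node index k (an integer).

4

Element admittances at ω=10000 rad/s:
  Y(R1) = 0.001623+0.000j S between n2,n0
  Y(R2) = 0.009434+0.000j S between n3,n1
  Y(R3) = 0.1957+0.000j S between n4,n2
  I1: injects 0.254 A into n3 (from n4)
  Y(R4) = 0.0008333+0.000j S between n2,n1
  I2: injects 0.325 A into n0 (from n4)
  I3: injects 0.0288 A into n4 (from n3)
  Y(C1) = 0.000+0.001050j S between n4,n0
  Y(R5) = 0.005319+0.000j S between n0,n1
  Y(L1) = 0.000-0.7812j S between n2,n3
  V1: constraint V(n1)−V(n2) = 2.83
Assemble and solve the 5×5 MNA system:
  V(n1)=-44.95+7.646j  V(n2)=-47.78+7.646j  V(n3)=-47.78+7.968j  V(n4)=-50.55+7.917j
  i(V1)=0.2101-0.03763j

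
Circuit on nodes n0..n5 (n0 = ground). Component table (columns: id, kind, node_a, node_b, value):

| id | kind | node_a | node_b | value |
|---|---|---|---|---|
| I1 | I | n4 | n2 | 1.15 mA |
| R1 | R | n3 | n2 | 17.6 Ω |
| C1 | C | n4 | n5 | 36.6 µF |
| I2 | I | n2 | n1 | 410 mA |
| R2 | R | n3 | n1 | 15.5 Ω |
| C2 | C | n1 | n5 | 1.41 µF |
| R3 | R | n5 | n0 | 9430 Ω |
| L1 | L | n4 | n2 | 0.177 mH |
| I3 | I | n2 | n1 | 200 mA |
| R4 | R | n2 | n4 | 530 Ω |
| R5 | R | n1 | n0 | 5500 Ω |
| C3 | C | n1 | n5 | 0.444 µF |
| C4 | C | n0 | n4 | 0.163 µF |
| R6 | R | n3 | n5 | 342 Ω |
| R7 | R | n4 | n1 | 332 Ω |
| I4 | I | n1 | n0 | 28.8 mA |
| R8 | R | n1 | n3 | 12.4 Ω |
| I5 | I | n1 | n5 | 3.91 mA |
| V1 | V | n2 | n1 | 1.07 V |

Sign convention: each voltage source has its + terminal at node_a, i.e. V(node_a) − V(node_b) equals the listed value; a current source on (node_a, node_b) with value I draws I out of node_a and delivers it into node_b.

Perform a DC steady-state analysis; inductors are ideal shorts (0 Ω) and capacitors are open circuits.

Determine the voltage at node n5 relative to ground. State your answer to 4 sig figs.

-96.75 V

Element admittances at DC:
  I1: injects 0.00115 A into n2 (from n4)
  Y(R1) = 0.05682 S between n3,n2
  Y(C1) = 0.000 S between n4,n5
  I2: injects 0.41 A into n1 (from n2)
  Y(R2) = 0.06452 S between n3,n1
  Y(C2) = 0.000 S between n1,n5
  Y(R3) = 0.0001060 S between n5,n0
  L1: short n4↔n2 (DC inductor)
  I3: injects 0.2 A into n1 (from n2)
  Y(R4) = 0.001887 S between n2,n4
  Y(R5) = 0.0001818 S between n1,n0
  Y(C3) = 0.000 S between n1,n5
  Y(C4) = 0.000 S between n0,n4
  Y(R6) = 0.002924 S between n3,n5
  Y(R7) = 0.003012 S between n4,n1
  I4: injects 0.0288 A into n0 (from n1)
  Y(R8) = 0.08065 S between n1,n3
  I5: injects 0.00391 A into n5 (from n1)
  V1: constraint V(n2)−V(n1) = 1.07
Assemble and solve the 7×7 MNA system:
  V(n1)=-102.0  V(n2)=-100.9  V(n3)=-101.6  V(n4)=-100.9  V(n5)=-96.75
  i(L1)=-0.004373  i(V1)=-0.6529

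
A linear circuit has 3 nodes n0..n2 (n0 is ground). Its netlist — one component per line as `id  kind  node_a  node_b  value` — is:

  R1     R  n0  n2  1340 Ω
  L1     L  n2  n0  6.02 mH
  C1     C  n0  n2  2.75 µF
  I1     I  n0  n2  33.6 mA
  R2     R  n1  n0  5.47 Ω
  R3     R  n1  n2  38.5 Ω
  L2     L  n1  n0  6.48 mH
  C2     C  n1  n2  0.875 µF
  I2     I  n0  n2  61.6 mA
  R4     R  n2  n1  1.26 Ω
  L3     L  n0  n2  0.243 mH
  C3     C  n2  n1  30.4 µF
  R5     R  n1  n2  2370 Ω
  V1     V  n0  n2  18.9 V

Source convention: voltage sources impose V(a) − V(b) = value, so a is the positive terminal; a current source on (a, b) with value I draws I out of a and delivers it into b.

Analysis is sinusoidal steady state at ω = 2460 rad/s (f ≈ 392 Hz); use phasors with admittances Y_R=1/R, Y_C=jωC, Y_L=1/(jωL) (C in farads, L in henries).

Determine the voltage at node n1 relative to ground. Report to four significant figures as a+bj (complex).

-15.47-1.231j V

Element admittances at ω=2460 rad/s:
  Y(R1) = 0.0007463+0.000j S between n0,n2
  Y(L1) = 0.000-0.06753j S between n2,n0
  Y(C1) = 0.000+0.006765j S between n0,n2
  I1: injects 0.0336 A into n2 (from n0)
  Y(R2) = 0.1828+0.000j S between n1,n0
  Y(R3) = 0.02597+0.000j S between n1,n2
  Y(L2) = 0.000-0.06273j S between n1,n0
  Y(C2) = 0.000+0.002152j S between n1,n2
  I2: injects 0.0616 A into n2 (from n0)
  Y(R4) = 0.7937+0.000j S between n2,n1
  Y(L3) = 0.000-1.673j S between n0,n2
  Y(C3) = 0.000+0.07478j S between n2,n1
  Y(R5) = 0.0004219+0.000j S between n1,n2
  V1: constraint V(n0)−V(n2) = 18.9
Assemble and solve the 3×3 MNA system:
  V(n1)=-15.47-1.231j  V(n2)=-18.90+0.000j
  i(V1)=-3.015+33.51j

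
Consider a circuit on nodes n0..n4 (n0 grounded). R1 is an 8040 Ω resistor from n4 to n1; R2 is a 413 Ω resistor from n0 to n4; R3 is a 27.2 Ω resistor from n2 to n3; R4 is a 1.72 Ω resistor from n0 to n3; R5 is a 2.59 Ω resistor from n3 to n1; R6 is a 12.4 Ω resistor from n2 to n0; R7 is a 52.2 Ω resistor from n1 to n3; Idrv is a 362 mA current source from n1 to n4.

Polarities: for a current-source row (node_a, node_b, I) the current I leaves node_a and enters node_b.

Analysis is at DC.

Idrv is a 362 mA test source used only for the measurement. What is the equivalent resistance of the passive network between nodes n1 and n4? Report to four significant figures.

R_eq = 396.5 Ω

Element admittances at DC:
  Y(R1) = 0.0001244 S between n4,n1
  Y(R2) = 0.002421 S between n0,n4
  Y(R3) = 0.03676 S between n2,n3
  Y(R4) = 0.5814 S between n0,n3
  Y(R5) = 0.3861 S between n3,n1
  Y(R6) = 0.08065 S between n2,n0
  Y(R7) = 0.01916 S between n1,n3
  Idrv: injects 0.362 A into n4 (from n1)
Assemble and solve the 4×4 MNA system:
  V(n1)=-1.416  V(n2)=-0.1776  V(n3)=-0.5673  V(n4)=142.1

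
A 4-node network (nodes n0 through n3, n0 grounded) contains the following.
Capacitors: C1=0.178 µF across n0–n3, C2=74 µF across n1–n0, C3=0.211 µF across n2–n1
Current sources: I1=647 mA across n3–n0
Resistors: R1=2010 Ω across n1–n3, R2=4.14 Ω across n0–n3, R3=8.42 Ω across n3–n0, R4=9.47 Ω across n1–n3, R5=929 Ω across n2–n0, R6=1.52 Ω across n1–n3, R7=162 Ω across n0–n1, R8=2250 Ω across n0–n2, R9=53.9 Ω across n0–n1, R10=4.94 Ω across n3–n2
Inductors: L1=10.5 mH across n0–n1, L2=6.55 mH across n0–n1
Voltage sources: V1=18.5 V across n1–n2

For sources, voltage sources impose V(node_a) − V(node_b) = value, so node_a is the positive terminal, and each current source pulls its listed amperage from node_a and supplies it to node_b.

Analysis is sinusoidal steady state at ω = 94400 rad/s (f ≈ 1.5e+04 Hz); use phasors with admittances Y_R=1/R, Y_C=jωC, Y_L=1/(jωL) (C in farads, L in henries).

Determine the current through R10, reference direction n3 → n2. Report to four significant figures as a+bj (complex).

Apply KCL at each of the 3 non-ground nodes and solve the resulting linear system.
Node n1: branches {R1, C2, L1, L2, R4, R6, R7, R9, C3, V1} → V_1 = 0.009172-0.08177j
Node n2: branches {R5, R8, C3, R10, V1} → V_2 = -18.49-0.08177j
Node n3: branches {C1, I1, R1, R2, R3, R4, R6, R10} → V_3 = -3.304-0.01772j
Source currents: i(V1)=-3.102-0.3816j

3.074+0.01297j A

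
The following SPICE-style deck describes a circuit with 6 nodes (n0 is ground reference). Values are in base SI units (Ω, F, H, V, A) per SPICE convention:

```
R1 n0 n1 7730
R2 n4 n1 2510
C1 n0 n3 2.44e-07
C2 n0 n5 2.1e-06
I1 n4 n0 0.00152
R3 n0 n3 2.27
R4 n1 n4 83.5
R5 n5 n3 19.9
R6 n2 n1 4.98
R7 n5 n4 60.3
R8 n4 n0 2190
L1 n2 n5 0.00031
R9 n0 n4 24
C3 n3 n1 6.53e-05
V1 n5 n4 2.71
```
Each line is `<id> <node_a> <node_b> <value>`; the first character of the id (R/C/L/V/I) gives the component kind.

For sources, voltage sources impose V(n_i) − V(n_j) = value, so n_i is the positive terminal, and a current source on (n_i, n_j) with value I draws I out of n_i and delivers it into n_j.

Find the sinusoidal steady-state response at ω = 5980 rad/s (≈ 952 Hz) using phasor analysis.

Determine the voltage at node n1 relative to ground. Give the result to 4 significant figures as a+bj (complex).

Apply KCL at each of the 5 non-ground nodes and solve the resulting linear system.
Node n1: branches {R1, R2, R4, R6, C3} → V_1 = 0.1801-0.1749j
Node n2: branches {R6, L1} → V_2 = 0.6299-0.2083j
Node n3: branches {C1, R3, R5, C3} → V_3 = 0.1930-0.01499j
Node n4: branches {R2, I1, R4, R7, R8, R9, V1} → V_4 = -2.068-0.04090j
Node n5: branches {C2, R5, R7, L1, V1} → V_5 = 0.6423-0.04090j
Source currents: i(V1)=-0.1583-6.430e-05j

0.1801-0.1749j V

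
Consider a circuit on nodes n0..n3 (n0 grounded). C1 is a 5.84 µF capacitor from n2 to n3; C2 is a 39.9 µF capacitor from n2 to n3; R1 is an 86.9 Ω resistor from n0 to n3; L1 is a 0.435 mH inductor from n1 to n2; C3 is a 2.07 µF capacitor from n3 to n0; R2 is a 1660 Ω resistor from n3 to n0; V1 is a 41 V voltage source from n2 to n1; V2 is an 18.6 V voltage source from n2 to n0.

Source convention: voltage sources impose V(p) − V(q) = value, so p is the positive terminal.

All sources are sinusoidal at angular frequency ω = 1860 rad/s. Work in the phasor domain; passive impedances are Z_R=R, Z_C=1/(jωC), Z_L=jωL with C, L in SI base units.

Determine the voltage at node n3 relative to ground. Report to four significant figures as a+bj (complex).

17.47+2.379j V

MNA unknowns: 3 node voltages V₁..V_3 plus 2 source currents (V1, V2)
C1: Y=0.000+0.01086j on G[2,3]
C2: Y=0.000+0.07421j on G[2,3]
R1: Y=0.01151+0.000j on G[0,3]
L1: Y=0.000-1.236j on G[1,2]
C3: Y=0.000+0.003850j on G[3,0]
R2: Y=0.0006024+0.000j on G[3,0]
V1: row V2−V1=41, i_V1 at 2,1
V2: row V2−V0=18.6, i_V2 at 2,0
solve → V1=-22.40+0.000j, V2=18.60+0.000j, V3=17.47+2.379j
aux → i_V1=0.000+50.67j, i_V2=-0.2024-0.09608j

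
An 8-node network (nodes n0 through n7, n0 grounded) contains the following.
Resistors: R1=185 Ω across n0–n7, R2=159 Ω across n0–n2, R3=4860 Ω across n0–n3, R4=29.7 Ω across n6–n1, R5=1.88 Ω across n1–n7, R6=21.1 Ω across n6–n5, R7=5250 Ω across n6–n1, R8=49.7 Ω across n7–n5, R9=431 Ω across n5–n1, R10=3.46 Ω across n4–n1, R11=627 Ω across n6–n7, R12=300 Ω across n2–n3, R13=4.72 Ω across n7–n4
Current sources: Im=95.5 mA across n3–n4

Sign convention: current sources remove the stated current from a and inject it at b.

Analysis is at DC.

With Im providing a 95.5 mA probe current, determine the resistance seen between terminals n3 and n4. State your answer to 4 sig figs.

R_eq = 606.9 Ω

Apply KCL at each of the 7 non-ground nodes and solve the resulting linear system.
Node n1: branches {R4, R5, R7, R9, R10} → V_1 = 17.75
Node n2: branches {R2, R12} → V_2 = -13.87
Node n3: branches {R3, R12, Im} → V_3 = -40.05
Node n4: branches {R10, R13, Im} → V_4 = 17.91
Node n5: branches {R6, R8, R9} → V_5 = 17.71
Node n6: branches {R4, R6, R7, R11} → V_6 = 17.73
Node n7: branches {R1, R5, R8, R11, R13} → V_7 = 17.67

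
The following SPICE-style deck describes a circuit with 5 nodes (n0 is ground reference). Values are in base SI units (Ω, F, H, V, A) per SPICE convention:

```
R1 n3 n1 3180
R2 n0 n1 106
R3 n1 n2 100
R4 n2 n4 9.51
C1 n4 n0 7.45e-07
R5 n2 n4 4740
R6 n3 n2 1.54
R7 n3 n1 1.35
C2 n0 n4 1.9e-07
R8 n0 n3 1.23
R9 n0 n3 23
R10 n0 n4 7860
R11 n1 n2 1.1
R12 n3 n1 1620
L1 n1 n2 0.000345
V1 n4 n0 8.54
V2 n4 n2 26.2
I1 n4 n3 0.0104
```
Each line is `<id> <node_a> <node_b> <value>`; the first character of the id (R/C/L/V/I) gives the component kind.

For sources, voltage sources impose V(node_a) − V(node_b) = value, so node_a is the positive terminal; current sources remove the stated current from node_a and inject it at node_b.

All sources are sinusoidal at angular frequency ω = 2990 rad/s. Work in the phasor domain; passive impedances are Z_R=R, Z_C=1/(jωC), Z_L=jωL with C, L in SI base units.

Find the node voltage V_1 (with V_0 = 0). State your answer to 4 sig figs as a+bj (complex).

-15.18+1.684j V

Element admittances at ω=2990 rad/s:
  Y(R1) = 0.0003145+0.000j S between n3,n1
  Y(R2) = 0.009434+0.000j S between n0,n1
  Y(R3) = 0.01000+0.000j S between n1,n2
  Y(R4) = 0.1052+0.000j S between n2,n4
  Y(C1) = 0.000+0.002228j S between n4,n0
  Y(R5) = 0.0002110+0.000j S between n2,n4
  Y(R6) = 0.6494+0.000j S between n3,n2
  Y(R7) = 0.7407+0.000j S between n3,n1
  Y(C2) = 0.000+0.0005681j S between n0,n4
  Y(R8) = 0.8130+0.000j S between n0,n3
  Y(R9) = 0.04348+0.000j S between n0,n3
  Y(R10) = 0.0001272+0.000j S between n0,n4
  Y(R11) = 0.9091+0.000j S between n1,n2
  Y(R12) = 0.0006173+0.000j S between n3,n1
  Y(L1) = 0.000-0.9694j S between n1,n2
  V1: constraint V(n4)−V(n0) = 8.54
  V2: constraint V(n4)−V(n2) = 26.2
  I1: injects 0.0104 A into n3 (from n4)
Assemble and solve the 6×6 MNA system:
  V(n1)=-15.18+1.684j  V(n2)=-17.66+0.000j  V(n3)=-10.11+0.5556j  V(n4)=8.540+0.000j
  i(V1)=8.800-0.5157j  i(V2)=-11.57+0.4918j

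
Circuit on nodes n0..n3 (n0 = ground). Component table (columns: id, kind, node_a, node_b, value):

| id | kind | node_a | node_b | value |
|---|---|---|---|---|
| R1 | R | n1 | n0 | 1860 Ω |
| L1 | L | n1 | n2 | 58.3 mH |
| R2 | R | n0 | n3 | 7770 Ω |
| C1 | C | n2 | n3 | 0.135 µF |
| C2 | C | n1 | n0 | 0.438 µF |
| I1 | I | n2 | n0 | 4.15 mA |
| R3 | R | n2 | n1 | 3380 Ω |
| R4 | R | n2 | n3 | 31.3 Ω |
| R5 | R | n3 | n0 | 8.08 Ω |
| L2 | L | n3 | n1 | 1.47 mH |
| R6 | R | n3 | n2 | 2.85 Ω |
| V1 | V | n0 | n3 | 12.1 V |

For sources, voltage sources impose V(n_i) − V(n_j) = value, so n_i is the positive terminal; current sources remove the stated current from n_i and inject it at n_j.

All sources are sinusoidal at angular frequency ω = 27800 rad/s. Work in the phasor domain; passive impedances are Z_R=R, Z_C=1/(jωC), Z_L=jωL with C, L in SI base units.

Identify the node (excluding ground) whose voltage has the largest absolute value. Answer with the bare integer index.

Apply KCL at each of the 3 non-ground nodes and solve the resulting linear system.
Node n1: branches {R1, L1, C2, R3, L2} → V_1 = -23.43+1.236j
Node n2: branches {L1, C1, I1, R3, R4, R6} → V_2 = -12.12+0.01935j
Node n3: branches {R2, C1, R4, R5, L2, R6, V1} → V_3 = -12.10+0.000j
Source currents: i(V1)=-1.523-0.2847j

1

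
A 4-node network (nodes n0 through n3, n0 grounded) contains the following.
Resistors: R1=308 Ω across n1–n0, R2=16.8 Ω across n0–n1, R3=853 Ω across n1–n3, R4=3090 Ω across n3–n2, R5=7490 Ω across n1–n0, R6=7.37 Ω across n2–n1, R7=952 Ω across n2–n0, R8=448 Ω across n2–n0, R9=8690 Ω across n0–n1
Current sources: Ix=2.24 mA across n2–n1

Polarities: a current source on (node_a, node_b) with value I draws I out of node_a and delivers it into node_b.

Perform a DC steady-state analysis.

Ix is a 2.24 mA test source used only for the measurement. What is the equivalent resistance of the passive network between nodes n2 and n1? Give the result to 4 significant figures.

Element admittances at DC:
  Y(R1) = 0.003247 S between n1,n0
  Y(R2) = 0.05952 S between n0,n1
  Y(R3) = 0.001172 S between n1,n3
  Y(R4) = 0.0003236 S between n3,n2
  Y(R5) = 0.0001335 S between n1,n0
  Y(R6) = 0.1357 S between n2,n1
  Y(R7) = 0.001050 S between n2,n0
  Y(R8) = 0.002232 S between n2,n0
  Y(R9) = 0.0001151 S between n0,n1
  Ix: injects 0.00224 A into n1 (from n2)
Assemble and solve the 3×3 MNA system:
  V(n1)=0.0007975  V(n2)=-0.01531  V(n3)=-0.002687

R_eq = 7.191 Ω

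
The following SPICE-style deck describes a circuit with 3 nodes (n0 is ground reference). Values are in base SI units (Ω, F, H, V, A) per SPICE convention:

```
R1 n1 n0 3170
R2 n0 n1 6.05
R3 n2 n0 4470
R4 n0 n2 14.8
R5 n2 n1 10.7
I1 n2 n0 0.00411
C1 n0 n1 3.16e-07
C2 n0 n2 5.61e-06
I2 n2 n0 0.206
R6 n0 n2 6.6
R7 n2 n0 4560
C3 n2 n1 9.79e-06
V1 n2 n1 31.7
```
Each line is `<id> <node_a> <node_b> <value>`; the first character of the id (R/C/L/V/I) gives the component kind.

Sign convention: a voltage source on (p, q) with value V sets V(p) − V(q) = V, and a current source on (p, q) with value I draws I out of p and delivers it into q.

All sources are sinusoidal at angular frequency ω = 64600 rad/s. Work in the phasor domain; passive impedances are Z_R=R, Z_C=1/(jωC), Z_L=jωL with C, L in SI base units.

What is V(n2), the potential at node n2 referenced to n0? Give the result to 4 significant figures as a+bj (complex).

Apply KCL at each of the 2 non-ground nodes and solve the resulting linear system.
Node n1: branches {R1, R2, R5, C1, C3, V1} → V_1 = -24.28-5.697j
Node n2: branches {R3, R4, R5, I1, C2, I2, R6, R7, C3, V1} → V_2 = 7.422-5.697j
Source currents: i(V1)=-6.867-21.49j

7.422-5.697j V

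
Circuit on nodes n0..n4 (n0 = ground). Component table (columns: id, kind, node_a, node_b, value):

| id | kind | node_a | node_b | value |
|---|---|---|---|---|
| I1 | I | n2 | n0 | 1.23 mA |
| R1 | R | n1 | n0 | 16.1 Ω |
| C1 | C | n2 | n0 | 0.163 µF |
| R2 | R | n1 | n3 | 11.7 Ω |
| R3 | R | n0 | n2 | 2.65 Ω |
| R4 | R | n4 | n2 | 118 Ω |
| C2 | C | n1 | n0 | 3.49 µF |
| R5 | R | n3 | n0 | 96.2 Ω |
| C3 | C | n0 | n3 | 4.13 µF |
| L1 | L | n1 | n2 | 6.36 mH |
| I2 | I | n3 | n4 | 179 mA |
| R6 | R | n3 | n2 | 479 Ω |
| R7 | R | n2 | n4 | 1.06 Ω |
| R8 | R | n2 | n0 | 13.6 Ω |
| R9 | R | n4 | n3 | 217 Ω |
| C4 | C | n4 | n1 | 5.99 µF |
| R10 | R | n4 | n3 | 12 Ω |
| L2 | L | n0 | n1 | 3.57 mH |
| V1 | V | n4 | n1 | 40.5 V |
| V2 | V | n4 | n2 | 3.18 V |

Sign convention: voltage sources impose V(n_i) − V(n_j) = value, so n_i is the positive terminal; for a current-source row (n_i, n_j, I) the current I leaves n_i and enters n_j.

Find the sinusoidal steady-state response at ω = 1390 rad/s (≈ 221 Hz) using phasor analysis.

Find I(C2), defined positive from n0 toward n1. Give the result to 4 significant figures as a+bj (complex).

-0.05185+0.1390j A

Apply KCL at each of the 4 non-ground nodes and solve the resulting linear system.
Node n1: branches {R1, R2, C2, L1, C4, L2, V1} → V_1 = -28.64-10.69j
Node n2: branches {I1, C1, R3, R4, L1, R6, R7, R8, V2} → V_2 = 8.676-10.69j
Node n3: branches {R2, R5, C3, I2, R6, R9, R10} → V_3 = -8.730-9.821j
Node n4: branches {R4, I2, R7, R9, C4, R10, V1, V2} → V_4 = 11.86-10.69j
Source currents: i(V1)=-5.583+8.780j, i(V2)=0.9249-9.041j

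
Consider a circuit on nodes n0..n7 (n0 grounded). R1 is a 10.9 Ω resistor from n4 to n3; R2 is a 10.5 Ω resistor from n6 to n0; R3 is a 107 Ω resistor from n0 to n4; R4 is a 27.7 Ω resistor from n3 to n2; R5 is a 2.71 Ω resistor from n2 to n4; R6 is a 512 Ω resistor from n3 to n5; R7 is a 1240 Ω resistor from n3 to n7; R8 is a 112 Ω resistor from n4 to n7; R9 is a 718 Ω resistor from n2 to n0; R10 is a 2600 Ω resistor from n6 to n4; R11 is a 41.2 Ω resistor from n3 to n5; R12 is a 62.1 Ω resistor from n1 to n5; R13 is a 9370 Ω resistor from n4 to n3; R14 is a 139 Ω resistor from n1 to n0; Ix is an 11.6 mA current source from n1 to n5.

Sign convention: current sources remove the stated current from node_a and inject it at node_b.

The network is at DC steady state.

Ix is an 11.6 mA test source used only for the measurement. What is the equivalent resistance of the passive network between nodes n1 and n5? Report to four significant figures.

Apply KCL at each of the 7 non-ground nodes and solve the resulting linear system.
Node n1: branches {R12, R14, Ix} → V_1 = -0.2971
Node n2: branches {R4, R5, R9} → V_2 = 0.1929
Node n3: branches {R1, R4, R6, R7, R11, R13} → V_3 = 0.2090
Node n4: branches {R1, R3, R5, R8, R10, R13} → V_4 = 0.1921
Node n5: branches {R6, R11, R12, Ix} → V_5 = 0.2905
Node n6: branches {R2, R10} → V_6 = 0.0007727
Node n7: branches {R7, R8} → V_7 = 0.1935

R_eq = 50.66 Ω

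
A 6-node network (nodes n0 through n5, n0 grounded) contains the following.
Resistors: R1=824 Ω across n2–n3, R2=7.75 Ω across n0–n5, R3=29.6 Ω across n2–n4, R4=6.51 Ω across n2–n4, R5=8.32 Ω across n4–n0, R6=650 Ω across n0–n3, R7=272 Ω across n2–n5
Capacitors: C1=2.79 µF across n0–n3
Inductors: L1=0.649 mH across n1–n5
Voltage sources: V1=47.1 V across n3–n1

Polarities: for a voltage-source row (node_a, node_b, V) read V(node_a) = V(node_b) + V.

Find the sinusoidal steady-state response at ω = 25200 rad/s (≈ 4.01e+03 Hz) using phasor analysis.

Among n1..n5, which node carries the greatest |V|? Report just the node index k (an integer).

Element admittances at ω=25200 rad/s:
  Y(R1) = 0.001214+0.000j S between n2,n3
  Y(R2) = 0.1290+0.000j S between n0,n5
  Y(C1) = 0.000+0.07031j S between n0,n3
  Y(R3) = 0.03378+0.000j S between n2,n4
  Y(R4) = 0.1536+0.000j S between n2,n4
  Y(R5) = 0.1202+0.000j S between n4,n0
  Y(L1) = 0.000-0.06114j S between n1,n5
  Y(R6) = 0.001538+0.000j S between n0,n3
  Y(R7) = 0.003676+0.000j S between n2,n5
  V1: constraint V(n3)−V(n1) = 47.1
Assemble and solve the 6×6 MNA system:
  V(n1)=-64.71-77.87j  V(n2)=-2.202-0.6957j  V(n3)=-17.61-77.87j  V(n4)=-1.341-0.4239j  V(n5)=-40.97+10.92j
  i(V1)=-5.429+1.452j

1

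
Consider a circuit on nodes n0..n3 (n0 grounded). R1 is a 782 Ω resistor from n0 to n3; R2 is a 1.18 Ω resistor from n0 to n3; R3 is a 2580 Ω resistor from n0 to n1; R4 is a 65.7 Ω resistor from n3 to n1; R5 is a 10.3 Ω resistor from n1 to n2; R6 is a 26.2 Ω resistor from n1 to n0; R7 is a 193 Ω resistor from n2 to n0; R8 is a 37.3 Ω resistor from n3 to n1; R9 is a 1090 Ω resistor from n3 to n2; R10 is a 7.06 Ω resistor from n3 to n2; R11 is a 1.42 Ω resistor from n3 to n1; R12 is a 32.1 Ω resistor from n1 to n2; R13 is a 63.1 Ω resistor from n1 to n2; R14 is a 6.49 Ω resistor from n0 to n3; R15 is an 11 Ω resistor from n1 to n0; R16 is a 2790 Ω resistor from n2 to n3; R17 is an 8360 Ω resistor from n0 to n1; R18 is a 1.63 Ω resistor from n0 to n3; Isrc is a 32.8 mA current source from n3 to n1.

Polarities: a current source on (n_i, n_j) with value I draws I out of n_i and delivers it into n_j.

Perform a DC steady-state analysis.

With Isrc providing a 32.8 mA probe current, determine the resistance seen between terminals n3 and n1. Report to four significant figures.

Apply KCL at each of the 3 non-ground nodes and solve the resulting linear system.
Node n1: branches {R3, R4, R5, R6, R8, R11, R12, R13, R15, R17, Isrc} → V_1 = 0.03230
Node n2: branches {R5, R7, R9, R10, R12, R13, R16} → V_2 = 0.01464
Node n3: branches {R1, R2, R4, R8, R9, R10, R11, R14, R16, R18, Isrc} → V_3 = -0.002636

R_eq = 1.065 Ω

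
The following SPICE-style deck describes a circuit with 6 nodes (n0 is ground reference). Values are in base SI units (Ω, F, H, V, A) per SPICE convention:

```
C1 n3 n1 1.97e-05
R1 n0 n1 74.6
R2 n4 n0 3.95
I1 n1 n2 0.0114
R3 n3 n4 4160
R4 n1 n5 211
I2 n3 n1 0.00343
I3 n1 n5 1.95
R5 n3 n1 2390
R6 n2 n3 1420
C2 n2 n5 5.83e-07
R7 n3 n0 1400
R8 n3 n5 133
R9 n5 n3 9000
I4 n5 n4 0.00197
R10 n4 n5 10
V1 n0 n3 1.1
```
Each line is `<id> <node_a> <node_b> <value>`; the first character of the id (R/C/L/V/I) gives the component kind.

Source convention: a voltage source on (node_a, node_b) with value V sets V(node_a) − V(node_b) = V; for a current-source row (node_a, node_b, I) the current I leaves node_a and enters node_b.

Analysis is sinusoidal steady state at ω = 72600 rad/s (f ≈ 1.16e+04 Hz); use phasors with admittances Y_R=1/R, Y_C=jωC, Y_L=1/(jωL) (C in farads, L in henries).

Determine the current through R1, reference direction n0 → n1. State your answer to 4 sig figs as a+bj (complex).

MNA unknowns: 5 node voltages V₁..V_5 plus 1 source current (V1)
C1: Y=0.000+1.430j on G[3,1]
R1: Y=0.01340+0.000j on G[0,1]
R2: Y=0.2532+0.000j on G[4,0]
I1: z[1]−=0.0114, z[2]+=0.0114
R3: Y=0.0002404+0.000j on G[3,4]
R4: Y=0.004739+0.000j on G[1,5]
I2: z[3]−=0.00343, z[1]+=0.00343
I3: z[1]−=1.95, z[5]+=1.95
R5: Y=0.0004184+0.000j on G[3,1]
R6: Y=0.0007042+0.000j on G[2,3]
C2: Y=0.000+0.04233j on G[2,5]
R7: Y=0.0007143+0.000j on G[3,0]
R8: Y=0.007519+0.000j on G[3,5]
R9: Y=0.0001111+0.000j on G[5,3]
I4: z[5]−=0.00197, z[4]+=0.00197
R10: Y=0.1000+0.000j on G[4,5]
V1: row V0−V3=1.1, i_V1 at 0,3
solve → V1=-1.116+1.279j, V2=22.94+0.2011j, V3=-1.100+0.000j, V4=6.498+0.01992j, V5=22.95+0.07040j
aux → i_V1=1.629+0.02219j

0.01496-0.01714j A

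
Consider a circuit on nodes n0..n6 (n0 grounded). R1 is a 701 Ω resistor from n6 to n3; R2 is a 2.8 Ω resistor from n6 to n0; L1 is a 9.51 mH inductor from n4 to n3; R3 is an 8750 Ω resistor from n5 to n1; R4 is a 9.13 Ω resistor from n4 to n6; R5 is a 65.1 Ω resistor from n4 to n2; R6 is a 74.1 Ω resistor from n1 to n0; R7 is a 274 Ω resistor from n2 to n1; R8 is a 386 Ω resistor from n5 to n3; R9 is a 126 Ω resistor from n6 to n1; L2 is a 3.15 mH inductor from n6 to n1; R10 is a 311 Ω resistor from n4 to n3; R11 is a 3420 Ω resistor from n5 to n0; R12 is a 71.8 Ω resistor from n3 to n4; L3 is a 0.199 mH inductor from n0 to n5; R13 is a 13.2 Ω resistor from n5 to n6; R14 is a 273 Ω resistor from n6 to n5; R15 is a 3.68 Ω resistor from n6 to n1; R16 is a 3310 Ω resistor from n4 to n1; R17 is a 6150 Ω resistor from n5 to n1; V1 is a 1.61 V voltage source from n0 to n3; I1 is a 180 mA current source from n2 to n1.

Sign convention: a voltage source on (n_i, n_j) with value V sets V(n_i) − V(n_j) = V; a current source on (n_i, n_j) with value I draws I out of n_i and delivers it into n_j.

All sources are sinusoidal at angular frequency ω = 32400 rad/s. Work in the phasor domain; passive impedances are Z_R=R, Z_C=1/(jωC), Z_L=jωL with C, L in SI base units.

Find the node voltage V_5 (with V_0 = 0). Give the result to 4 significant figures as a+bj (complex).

-0.01582-0.03425j V

MNA unknowns: 6 node voltages V₁..V_6 plus 1 source current (V1)
R1: Y=0.001427+0.000j on G[6,3]
R2: Y=0.3571+0.000j on G[6,0]
L1: Y=0.000-0.003245j on G[4,3]
R3: Y=0.0001143+0.000j on G[5,1]
R4: Y=0.1095+0.000j on G[4,6]
R5: Y=0.01536+0.000j on G[4,2]
R6: Y=0.01350+0.000j on G[1,0]
R7: Y=0.003650+0.000j on G[2,1]
R8: Y=0.002591+0.000j on G[5,3]
R9: Y=0.007937+0.000j on G[6,1]
L2: Y=0.000-0.009798j on G[6,1]
R10: Y=0.003215+0.000j on G[4,3]
R11: Y=0.0002924+0.000j on G[5,0]
R12: Y=0.01393+0.000j on G[3,4]
L3: Y=0.000-0.1551j on G[0,5]
R13: Y=0.07576+0.000j on G[5,6]
R14: Y=0.003663+0.000j on G[6,5]
R15: Y=0.2717+0.000j on G[6,1]
R16: Y=0.0003021+0.000j on G[4,1]
R17: Y=0.0001626+0.000j on G[5,1]
V1: row V0−V3=1.61, i_V1 at 0,3
I1: z[2]−=0.18, z[1]+=0.18
solve → V1=0.4444+0.01126j, V2=-10.47+0.004435j, V3=-1.610+0.000j, V4=-1.348+0.002814j, V5=-0.01582-0.03425j, V6=-0.03237-0.004756j
aux → i_V1=-0.01088+0.0008972j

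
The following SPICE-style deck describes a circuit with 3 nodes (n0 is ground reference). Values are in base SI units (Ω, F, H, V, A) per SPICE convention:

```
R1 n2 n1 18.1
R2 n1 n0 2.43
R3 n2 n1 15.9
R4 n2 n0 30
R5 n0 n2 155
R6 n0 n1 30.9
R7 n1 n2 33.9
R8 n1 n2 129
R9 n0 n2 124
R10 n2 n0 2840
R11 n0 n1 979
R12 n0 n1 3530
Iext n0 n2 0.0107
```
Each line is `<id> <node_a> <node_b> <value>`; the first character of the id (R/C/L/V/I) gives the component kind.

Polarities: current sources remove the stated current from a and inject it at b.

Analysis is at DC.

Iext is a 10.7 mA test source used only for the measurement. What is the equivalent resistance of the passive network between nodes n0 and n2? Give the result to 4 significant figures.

R_eq = 6.120 Ω

Element admittances at DC:
  Y(R1) = 0.05525 S between n2,n1
  Y(R2) = 0.4115 S between n1,n0
  Y(R3) = 0.06289 S between n2,n1
  Y(R4) = 0.03333 S between n2,n0
  Y(R5) = 0.006452 S between n0,n2
  Y(R6) = 0.03236 S between n0,n1
  Y(R7) = 0.02950 S between n1,n2
  Y(R8) = 0.007752 S between n1,n2
  Y(R9) = 0.008065 S between n0,n2
  Y(R10) = 0.0003521 S between n2,n0
  Y(R11) = 0.001021 S between n0,n1
  Y(R12) = 0.0002833 S between n0,n1
  Iext: injects 0.0107 A into n2 (from n0)
Assemble and solve the 2×2 MNA system:
  V(n1)=0.01694  V(n2)=0.06549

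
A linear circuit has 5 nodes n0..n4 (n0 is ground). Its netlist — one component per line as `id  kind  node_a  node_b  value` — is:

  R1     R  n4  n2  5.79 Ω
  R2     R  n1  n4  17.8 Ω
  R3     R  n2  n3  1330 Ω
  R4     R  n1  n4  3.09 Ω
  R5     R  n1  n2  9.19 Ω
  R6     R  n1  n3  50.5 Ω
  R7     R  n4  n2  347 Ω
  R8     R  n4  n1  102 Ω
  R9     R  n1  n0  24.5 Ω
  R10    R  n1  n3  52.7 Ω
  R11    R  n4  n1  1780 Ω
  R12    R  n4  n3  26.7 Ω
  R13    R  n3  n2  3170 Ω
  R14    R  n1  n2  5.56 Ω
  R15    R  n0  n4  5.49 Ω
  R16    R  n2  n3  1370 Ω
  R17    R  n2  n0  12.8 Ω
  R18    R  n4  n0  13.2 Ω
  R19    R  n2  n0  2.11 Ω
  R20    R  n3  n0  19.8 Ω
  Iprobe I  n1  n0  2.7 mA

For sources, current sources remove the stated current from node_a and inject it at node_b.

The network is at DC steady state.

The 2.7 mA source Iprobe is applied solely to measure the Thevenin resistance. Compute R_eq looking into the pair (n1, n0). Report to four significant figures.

Apply KCL at each of the 4 non-ground nodes and solve the resulting linear system.
Node n1: branches {R2, R4, R5, R6, R8, R9, R10, R11, R14, Iprobe} → V_1 = -0.006492
Node n2: branches {R1, R3, R5, R7, R13, R14, R16, R17, R19} → V_2 = -0.002463
Node n3: branches {R3, R6, R10, R12, R13, R16, R20} → V_3 = -0.003035
Node n4: branches {R1, R2, R4, R7, R8, R11, R12, R15, R18} → V_4 = -0.003576

R_eq = 2.404 Ω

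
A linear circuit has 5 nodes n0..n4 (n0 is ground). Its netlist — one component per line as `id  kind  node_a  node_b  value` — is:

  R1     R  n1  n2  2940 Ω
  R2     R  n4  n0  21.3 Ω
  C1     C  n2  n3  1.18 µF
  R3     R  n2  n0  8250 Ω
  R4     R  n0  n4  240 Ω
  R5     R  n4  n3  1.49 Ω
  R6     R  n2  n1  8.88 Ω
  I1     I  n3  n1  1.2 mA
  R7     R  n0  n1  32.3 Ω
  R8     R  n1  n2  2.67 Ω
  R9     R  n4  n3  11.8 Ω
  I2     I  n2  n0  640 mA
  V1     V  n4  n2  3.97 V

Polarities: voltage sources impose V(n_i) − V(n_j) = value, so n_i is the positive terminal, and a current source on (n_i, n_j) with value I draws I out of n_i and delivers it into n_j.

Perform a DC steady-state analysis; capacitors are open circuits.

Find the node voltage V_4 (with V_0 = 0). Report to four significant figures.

-6.522 V

MNA unknowns: 4 node voltages V₁..V_4 plus 1 source current (V1)
R1: Y=0.0003401 on G[1,2]
R2: Y=0.04695 on G[4,0]
C1: Y=0.000 on G[2,3]
R3: Y=0.0001212 on G[2,0]
R4: Y=0.004167 on G[0,4]
R5: Y=0.6711 on G[4,3]
R6: Y=0.1126 on G[2,1]
I1: z[3]−=0.0012, z[1]+=0.0012
R7: Y=0.03096 on G[0,1]
R8: Y=0.3745 on G[1,2]
R9: Y=0.08475 on G[4,3]
I2: z[2]−=0.64, z[0]+=0.64
V1: row V4−V2=3.97, i_V1 at 4,2
solve → V1=-9.863, V2=-10.49, V3=-6.524, V4=-6.522
aux → i_V1=0.3322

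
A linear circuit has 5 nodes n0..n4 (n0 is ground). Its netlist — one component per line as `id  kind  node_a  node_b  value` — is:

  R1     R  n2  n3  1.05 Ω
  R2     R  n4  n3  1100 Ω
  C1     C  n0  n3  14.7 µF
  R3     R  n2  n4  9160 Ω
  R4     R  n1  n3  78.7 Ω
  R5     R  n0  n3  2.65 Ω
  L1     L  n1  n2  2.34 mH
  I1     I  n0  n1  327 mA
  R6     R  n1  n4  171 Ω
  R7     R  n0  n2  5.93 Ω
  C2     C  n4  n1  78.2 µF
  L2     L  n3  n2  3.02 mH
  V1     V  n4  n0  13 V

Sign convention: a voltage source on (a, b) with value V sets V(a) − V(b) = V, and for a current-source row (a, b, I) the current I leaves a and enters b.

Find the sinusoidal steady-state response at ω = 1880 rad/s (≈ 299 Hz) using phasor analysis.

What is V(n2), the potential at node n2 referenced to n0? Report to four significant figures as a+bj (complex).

Apply KCL at each of the 4 non-ground nodes and solve the resulting linear system.
Node n1: branches {R4, L1, I1, R6, C2} → V_1 = -0.6034+17.75j
Node n2: branches {R1, R3, L1, R7, L2} → V_2 = 6.901+4.162j
Node n3: branches {R1, R2, C1, R4, R5, L2} → V_3 = 5.134+2.781j
Node n4: branches {R2, R3, R6, C2, V1} → V_4 = 13.00+0.000j
Source currents: i(V1)=-2.697-1.893j

6.901+4.162j V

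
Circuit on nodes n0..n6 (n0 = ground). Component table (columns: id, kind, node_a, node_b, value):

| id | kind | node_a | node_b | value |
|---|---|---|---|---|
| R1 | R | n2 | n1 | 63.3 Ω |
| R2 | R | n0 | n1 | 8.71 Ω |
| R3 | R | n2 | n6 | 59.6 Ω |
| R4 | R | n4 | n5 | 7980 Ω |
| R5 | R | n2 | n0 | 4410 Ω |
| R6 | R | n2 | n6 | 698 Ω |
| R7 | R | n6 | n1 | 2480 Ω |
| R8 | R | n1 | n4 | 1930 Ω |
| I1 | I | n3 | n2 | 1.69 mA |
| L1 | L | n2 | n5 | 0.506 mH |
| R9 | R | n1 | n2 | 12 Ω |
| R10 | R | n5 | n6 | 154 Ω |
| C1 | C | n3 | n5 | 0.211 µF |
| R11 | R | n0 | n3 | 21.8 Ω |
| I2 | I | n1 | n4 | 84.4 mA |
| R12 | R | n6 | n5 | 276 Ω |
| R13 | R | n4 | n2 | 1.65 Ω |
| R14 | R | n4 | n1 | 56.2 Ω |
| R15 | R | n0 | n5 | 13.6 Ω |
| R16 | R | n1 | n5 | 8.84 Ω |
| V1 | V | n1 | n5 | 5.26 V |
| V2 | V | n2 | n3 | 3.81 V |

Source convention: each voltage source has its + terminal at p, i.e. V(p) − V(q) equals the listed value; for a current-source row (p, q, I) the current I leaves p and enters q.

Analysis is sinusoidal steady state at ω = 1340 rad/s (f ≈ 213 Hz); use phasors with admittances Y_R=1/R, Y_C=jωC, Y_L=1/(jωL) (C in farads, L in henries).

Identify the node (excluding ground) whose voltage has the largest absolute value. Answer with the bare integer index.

MNA unknowns: 6 node voltages V₁..V_6 plus 2 source currents (V1, V2)
R1: Y=0.01580+0.000j on G[2,1]
R2: Y=0.1148+0.000j on G[0,1]
R3: Y=0.01678+0.000j on G[2,6]
R4: Y=0.0001253+0.000j on G[4,5]
R5: Y=0.0002268+0.000j on G[2,0]
R6: Y=0.001433+0.000j on G[2,6]
R7: Y=0.0004032+0.000j on G[6,1]
R8: Y=0.0005181+0.000j on G[1,4]
I1: z[3]−=0.00169, z[2]+=0.00169
L1: Y=0.000-1.475j on G[2,5]
R9: Y=0.08333+0.000j on G[1,2]
R10: Y=0.006494+0.000j on G[5,6]
C1: Y=0.000+0.0002827j on G[3,5]
R11: Y=0.04587+0.000j on G[0,3]
I2: z[1]−=0.0844, z[4]+=0.0844
R12: Y=0.003623+0.000j on G[6,5]
R13: Y=0.6061+0.000j on G[4,2]
R14: Y=0.01779+0.000j on G[4,1]
R15: Y=0.07353+0.000j on G[0,5]
R16: Y=0.1131+0.000j on G[1,5]
V1: row V1−V5=5.26, i_V1 at 1,5
V2: row V2−V3=3.81, i_V2 at 2,3
solve → V1=3.416-0.1262j, V2=-1.775+0.5155j, V3=-5.585+0.5155j, V4=-1.488+0.4966j, V5=-1.844-0.1262j, V6=-1.726+0.2806j
aux → i_V1=-1.678+0.08966j, i_V2=-0.2547+0.02259j

3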